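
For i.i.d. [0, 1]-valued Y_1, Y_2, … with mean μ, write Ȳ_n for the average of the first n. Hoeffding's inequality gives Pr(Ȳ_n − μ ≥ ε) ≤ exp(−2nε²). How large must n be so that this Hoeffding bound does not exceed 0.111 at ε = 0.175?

Require exp(−2nε²) ≤ 0.111, i.e. 2nε² ≥ ln(1/0.111) = 2.198225.
So n ≥ 2.198225 / (2·0.175²) = 35.889.
The smallest integer n is 36.

36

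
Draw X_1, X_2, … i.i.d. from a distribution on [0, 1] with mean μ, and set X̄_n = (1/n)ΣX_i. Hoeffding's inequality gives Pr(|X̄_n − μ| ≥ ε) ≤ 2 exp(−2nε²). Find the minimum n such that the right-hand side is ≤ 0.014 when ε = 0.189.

70

Require 2·exp(−2nε²) ≤ 0.014, i.e. 2nε² ≥ ln(2/0.014) = 4.961845.
So n ≥ 4.961845 / (2·0.189²) = 69.453.
The smallest integer n is 70.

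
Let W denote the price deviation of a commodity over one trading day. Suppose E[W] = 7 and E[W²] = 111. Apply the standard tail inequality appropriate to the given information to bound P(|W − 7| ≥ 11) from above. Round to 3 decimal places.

0.512

The first two moments determine the variance, so Chebyshev's inequality is the sharpest standard bound available.
Var(W) = E[W²] − (E[W])² = 111 − 49 = 62.
Chebyshev's inequality: P(|W − μ| ≥ t) ≤ Var(W)/t² = 62/121 = 0.5124.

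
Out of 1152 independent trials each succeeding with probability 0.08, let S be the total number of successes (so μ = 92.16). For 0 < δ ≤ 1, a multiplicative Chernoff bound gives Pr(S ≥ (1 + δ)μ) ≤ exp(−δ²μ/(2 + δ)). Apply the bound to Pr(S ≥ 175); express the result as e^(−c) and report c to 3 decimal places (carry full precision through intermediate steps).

25.687

Write 175 = (1 + δ)μ, so δ = 175/92.16 − 1 = 0.8988715…
Then the exponent is δ²μ/(2 + δ) = (175 − μ)² / (μ·(2 + δ)) = 25.686726.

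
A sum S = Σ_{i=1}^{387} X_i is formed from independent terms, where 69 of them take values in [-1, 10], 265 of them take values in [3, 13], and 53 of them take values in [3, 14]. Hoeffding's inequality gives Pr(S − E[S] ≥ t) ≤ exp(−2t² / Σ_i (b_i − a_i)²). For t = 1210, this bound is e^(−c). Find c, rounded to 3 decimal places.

Σ(b_i − a_i)² = 69·11² + 265·10² + 53·11² = 41262.
c = 2t² / 41262 = 2·1210² / 41262 = 70.9660.

70.966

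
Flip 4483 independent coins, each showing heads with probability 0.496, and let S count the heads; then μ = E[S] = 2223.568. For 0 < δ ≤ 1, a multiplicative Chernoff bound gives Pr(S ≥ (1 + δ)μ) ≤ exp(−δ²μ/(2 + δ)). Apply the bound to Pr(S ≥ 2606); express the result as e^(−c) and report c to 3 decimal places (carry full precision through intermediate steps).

30.283

Write 2606 = (1 + δ)μ, so δ = 2606/2223.568 − 1 = 0.1719902…
Then the exponent is δ²μ/(2 + δ) = (2606 − μ)² / (μ·(2 + δ)) = 30.283088.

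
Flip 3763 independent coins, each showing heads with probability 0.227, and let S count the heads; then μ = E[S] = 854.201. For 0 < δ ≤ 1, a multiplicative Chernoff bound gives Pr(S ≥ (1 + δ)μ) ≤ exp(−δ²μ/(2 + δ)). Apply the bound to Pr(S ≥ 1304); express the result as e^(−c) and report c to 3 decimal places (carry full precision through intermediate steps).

93.744

Write 1304 = (1 + δ)μ, so δ = 1304/854.201 − 1 = 0.5265728…
Then the exponent is δ²μ/(2 + δ) = (1304 − μ)² / (μ·(2 + δ)) = 93.744346.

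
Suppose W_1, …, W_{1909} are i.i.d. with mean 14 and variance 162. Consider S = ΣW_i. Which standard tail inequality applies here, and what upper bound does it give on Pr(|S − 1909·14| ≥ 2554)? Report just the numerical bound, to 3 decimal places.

With mean and variance of each term known, Chebyshev's inequality bounds the deviation of the sum (or sample mean).
Var(S) = n·Var(W_i) = 1909·162 = 309258.
Chebyshev: Pr(|S − 1909·14| ≥ 2554) ≤ Var(S)/2554² = 309258/6522916 = 0.0474.

0.047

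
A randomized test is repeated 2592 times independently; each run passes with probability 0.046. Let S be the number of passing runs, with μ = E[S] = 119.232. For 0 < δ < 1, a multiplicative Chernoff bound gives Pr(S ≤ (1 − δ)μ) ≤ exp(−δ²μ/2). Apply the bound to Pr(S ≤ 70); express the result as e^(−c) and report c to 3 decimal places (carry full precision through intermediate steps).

Write 70 = (1 − δ)μ, so δ = 1 − 70/119.232 = 0.4129093…
Then the exponent is δ²μ/2 = (μ − 70)²/(2μ) = 10.164175.

10.164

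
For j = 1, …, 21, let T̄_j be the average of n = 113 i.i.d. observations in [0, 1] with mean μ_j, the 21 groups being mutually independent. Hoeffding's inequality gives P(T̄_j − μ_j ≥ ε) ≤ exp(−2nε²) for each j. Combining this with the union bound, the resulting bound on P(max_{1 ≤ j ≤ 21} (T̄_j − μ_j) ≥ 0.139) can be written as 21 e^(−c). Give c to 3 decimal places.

4.367

Union bound over the 21 events: P(max_{1 ≤ j ≤ 21} (T̄_j − μ_j) ≥ 0.139) ≤ 21·exp(−2nε²) = 21 exp(−2·113·0.139²).
So c = 2·113·0.139² = 4.3665.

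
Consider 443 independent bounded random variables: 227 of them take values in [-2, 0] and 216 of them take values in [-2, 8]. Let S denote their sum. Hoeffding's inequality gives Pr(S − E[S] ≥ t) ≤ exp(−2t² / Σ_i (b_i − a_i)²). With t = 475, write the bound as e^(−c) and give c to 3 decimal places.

Σ(b_i − a_i)² = 227·2² + 216·10² = 22508.
c = 2t² / 22508 = 2·475² / 22508 = 20.0484.

20.048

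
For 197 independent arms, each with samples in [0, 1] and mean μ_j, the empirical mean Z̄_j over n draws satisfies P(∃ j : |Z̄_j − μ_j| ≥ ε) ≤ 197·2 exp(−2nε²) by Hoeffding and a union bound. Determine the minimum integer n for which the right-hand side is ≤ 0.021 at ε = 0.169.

173

Need 2·197·exp(−2nε²) ≤ 0.021, i.e. exp(−2nε²) ≤ 0.021/394.
So 2nε² ≥ ln(394/0.021) = 9.839584.
Hence n ≥ 9.839584/(2·0.169²) = 172.256.
The smallest integer n is 173.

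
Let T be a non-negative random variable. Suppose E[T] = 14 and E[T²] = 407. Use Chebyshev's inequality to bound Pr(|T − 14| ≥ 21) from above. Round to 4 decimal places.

0.4785

Var(T) = E[T²] − (E[T])² = 407 − 196 = 211.
Chebyshev's inequality: Pr(|T − μ| ≥ t) ≤ Var(T)/t² = 211/441 = 0.4785.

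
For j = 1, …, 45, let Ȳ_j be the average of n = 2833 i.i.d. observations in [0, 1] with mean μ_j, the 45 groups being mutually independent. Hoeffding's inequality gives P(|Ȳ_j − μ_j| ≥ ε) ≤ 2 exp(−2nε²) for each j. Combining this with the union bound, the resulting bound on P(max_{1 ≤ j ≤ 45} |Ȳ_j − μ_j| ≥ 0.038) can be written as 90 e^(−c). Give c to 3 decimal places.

8.182

Union bound over the 45 events: P(max_{1 ≤ j ≤ 45} |Ȳ_j − μ_j| ≥ 0.038) ≤ 45·2·exp(−2nε²) = 90 exp(−2·2833·0.038²).
So c = 2·2833·0.038² = 8.1817.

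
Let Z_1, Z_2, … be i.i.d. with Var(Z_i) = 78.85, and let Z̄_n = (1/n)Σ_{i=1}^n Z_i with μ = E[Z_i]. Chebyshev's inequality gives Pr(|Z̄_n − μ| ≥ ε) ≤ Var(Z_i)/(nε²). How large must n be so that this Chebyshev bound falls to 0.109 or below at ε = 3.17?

Require 78.85/(n·3.17²) ≤ 0.109, i.e. n ≥ 78.85/(0.109·3.17²) = 71.987.
The smallest integer n is 72.

72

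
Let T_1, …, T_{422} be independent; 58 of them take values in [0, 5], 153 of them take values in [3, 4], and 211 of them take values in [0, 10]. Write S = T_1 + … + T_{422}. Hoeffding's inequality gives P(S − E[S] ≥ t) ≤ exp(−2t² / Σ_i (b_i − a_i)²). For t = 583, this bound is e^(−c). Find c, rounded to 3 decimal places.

29.942

Σ(b_i − a_i)² = 58·5² + 153·1² + 211·10² = 22703.
c = 2t² / 22703 = 2·583² / 22703 = 29.9422.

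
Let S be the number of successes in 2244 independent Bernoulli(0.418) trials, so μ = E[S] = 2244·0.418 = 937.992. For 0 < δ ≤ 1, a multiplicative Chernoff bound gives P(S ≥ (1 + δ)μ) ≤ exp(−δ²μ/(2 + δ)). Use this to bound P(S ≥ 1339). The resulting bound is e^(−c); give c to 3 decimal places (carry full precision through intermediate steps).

Write 1339 = (1 + δ)μ, so δ = 1339/937.992 − 1 = 0.4275175…
Then the exponent is δ²μ/(2 + δ) = (1339 − μ)² / (μ·(2 + δ)) = 70.622741.

70.623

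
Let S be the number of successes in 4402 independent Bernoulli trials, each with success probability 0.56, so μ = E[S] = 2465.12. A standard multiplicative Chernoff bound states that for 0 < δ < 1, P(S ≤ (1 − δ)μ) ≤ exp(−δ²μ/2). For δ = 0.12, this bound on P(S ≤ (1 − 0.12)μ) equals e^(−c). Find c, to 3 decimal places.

c = δ²μ/2 = 0.12²·2465.12/2 = 17.7489.

17.749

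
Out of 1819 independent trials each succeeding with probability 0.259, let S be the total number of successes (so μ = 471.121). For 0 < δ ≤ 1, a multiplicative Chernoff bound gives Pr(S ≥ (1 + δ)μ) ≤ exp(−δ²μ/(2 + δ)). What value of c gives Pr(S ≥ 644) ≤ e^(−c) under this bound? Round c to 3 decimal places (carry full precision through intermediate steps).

Write 644 = (1 + δ)μ, so δ = 644/471.121 − 1 = 0.3669524…
Then the exponent is δ²μ/(2 + δ) = (644 − μ)² / (μ·(2 + δ)) = 26.801709.

26.802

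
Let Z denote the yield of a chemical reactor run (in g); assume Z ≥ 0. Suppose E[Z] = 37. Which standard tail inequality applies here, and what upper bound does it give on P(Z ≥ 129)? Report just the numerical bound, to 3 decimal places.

Only the mean of a non-negative variable is known, so Markov's inequality is the applicable tail bound.
Markov's inequality: for a non-negative random variable, P(Z ≥ a) ≤ E[Z]/a.
Here E[Z] = 37 and a = 129, so the bound is 37/129 = 0.2868.

0.287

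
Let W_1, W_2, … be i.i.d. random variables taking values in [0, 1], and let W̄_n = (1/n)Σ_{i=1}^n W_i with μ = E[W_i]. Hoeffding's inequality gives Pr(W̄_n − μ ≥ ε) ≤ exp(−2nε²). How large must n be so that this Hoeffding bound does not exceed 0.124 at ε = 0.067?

Require exp(−2nε²) ≤ 0.124, i.e. 2nε² ≥ ln(1/0.124) = 2.087474.
So n ≥ 2.087474 / (2·0.067²) = 232.510.
The smallest integer n is 233.

233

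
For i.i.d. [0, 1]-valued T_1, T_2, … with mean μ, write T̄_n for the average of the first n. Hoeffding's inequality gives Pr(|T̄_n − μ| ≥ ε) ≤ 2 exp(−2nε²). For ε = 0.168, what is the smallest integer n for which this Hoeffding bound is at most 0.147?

47

Require 2·exp(−2nε²) ≤ 0.147, i.e. 2nε² ≥ ln(2/0.147) = 2.610470.
So n ≥ 2.610470 / (2·0.168²) = 46.246.
The smallest integer n is 47.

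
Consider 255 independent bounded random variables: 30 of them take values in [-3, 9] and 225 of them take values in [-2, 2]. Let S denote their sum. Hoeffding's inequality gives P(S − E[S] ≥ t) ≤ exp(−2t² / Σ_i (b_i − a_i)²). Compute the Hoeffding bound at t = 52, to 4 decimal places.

0.5052

Σ(b_i − a_i)² = 30·12² + 225·4² = 7920.
Exponent = 2·52² / 7920 = 0.68283.
Bound = exp(−0.68283) = 0.50519.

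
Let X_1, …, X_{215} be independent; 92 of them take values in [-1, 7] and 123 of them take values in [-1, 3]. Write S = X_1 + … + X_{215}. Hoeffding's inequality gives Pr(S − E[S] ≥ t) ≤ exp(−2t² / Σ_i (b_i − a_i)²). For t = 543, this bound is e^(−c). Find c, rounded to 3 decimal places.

75.063

Σ(b_i − a_i)² = 92·8² + 123·4² = 7856.
c = 2t² / 7856 = 2·543² / 7856 = 75.0634.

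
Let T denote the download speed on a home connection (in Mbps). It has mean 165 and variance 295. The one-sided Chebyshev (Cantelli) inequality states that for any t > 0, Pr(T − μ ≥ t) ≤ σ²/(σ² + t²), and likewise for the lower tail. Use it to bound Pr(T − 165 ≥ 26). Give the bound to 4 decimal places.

0.3038

Here σ² = 295 and t = 26, so σ² + t² = 971.
Cantelli's bound: 295/971 = 0.3038.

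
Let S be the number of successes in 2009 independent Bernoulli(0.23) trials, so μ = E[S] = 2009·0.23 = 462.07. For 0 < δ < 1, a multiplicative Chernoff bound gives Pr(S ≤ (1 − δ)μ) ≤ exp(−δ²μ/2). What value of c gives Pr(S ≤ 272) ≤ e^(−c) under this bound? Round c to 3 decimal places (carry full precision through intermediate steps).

39.092

Write 272 = (1 − δ)μ, so δ = 1 − 272/462.07 = 0.4113446…
Then the exponent is δ²μ/2 = (μ − 272)²/(2μ) = 39.092134.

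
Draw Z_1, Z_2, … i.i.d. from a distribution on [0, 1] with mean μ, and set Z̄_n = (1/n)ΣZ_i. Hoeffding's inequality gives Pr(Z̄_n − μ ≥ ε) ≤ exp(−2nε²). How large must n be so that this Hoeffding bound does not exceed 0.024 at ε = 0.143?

Require exp(−2nε²) ≤ 0.024, i.e. 2nε² ≥ ln(1/0.024) = 3.729701.
So n ≥ 3.729701 / (2·0.143²) = 91.195.
The smallest integer n is 92.

92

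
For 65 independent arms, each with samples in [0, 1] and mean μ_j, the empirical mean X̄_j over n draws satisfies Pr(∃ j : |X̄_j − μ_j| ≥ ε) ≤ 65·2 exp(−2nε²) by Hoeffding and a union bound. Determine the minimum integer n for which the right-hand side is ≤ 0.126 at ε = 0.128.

212

Need 2·65·exp(−2nε²) ≤ 0.126, i.e. exp(−2nε²) ≤ 0.126/130.
So 2nε² ≥ ln(130/0.126) = 6.939008.
Hence n ≥ 6.939008/(2·0.128²) = 211.762.
The smallest integer n is 212.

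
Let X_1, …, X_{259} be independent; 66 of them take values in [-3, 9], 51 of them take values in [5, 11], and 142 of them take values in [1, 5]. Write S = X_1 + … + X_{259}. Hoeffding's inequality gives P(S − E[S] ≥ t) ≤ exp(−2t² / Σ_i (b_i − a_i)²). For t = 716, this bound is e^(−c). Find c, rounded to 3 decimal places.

Σ(b_i − a_i)² = 66·12² + 51·6² + 142·4² = 13612.
c = 2t² / 13612 = 2·716² / 13612 = 75.3241.

75.324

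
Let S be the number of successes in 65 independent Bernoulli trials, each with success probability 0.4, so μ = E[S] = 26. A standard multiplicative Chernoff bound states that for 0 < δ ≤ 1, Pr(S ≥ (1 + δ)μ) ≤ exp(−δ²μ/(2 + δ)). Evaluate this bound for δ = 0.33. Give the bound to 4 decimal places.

0.2967

Exponent = δ²μ/(2 + δ) = 0.33²·26/2.33 = 1.2152.
Bound = exp(−1.2152) = 0.29665.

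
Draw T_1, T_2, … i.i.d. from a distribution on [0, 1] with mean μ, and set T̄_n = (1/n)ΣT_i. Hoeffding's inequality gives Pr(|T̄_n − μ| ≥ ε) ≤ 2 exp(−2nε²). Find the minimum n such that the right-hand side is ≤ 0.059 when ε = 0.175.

Require 2·exp(−2nε²) ≤ 0.059, i.e. 2nε² ≥ ln(2/0.059) = 3.523365.
So n ≥ 3.523365 / (2·0.175²) = 57.524.
The smallest integer n is 58.

58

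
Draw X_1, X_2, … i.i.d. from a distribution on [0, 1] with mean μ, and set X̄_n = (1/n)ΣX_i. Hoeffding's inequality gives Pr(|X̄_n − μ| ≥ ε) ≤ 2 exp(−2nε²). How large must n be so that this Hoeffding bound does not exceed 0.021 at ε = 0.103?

Require 2·exp(−2nε²) ≤ 0.021, i.e. 2nε² ≥ ln(2/0.021) = 4.556380.
So n ≥ 4.556380 / (2·0.103²) = 214.741.
The smallest integer n is 215.

215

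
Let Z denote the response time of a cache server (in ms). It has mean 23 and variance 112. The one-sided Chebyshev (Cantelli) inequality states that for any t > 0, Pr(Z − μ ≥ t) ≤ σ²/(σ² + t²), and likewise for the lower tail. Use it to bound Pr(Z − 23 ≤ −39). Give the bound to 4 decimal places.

0.0686

Here σ² = 112 and t = 39, so σ² + t² = 1633.
Cantelli's bound: 112/1633 = 0.0686.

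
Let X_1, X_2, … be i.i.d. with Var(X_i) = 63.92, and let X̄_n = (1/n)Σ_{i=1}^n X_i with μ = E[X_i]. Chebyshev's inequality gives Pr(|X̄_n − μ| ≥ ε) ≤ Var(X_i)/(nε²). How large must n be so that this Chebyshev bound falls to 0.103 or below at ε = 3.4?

Require 63.92/(n·3.4²) ≤ 0.103, i.e. n ≥ 63.92/(0.103·3.4²) = 53.684.
The smallest integer n is 54.

54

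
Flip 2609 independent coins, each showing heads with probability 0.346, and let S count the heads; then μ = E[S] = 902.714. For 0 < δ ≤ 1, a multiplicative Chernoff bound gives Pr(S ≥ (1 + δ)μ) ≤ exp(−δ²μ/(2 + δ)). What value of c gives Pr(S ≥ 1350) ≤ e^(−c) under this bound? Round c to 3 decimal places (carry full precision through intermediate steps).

88.811

Write 1350 = (1 + δ)μ, so δ = 1350/902.714 − 1 = 0.4954903…
Then the exponent is δ²μ/(2 + δ) = (1350 − μ)² / (μ·(2 + δ)) = 88.810548.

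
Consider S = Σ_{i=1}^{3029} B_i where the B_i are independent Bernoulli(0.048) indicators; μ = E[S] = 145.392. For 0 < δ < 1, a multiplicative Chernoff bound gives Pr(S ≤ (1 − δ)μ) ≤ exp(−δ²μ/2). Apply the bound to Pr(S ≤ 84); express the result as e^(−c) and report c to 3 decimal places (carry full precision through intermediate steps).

Write 84 = (1 − δ)μ, so δ = 1 − 84/145.392 = 0.4222516…
Then the exponent is δ²μ/2 = (μ − 84)²/(2μ) = 12.961434.

12.961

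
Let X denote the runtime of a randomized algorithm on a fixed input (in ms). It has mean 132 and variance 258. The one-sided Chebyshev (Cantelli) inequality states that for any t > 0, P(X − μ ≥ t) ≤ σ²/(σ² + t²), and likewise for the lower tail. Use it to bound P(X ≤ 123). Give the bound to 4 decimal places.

0.7611

Here σ² = 258 and t = 9, so σ² + t² = 339.
Cantelli's bound: 258/339 = 0.7611.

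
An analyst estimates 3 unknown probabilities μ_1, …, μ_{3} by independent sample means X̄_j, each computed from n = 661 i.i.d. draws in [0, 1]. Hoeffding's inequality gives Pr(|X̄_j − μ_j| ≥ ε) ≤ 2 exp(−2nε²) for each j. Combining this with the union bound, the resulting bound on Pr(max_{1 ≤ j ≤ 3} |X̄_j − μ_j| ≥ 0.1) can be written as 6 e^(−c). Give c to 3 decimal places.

Union bound over the 3 events: Pr(max_{1 ≤ j ≤ 3} |X̄_j − μ_j| ≥ 0.1) ≤ 3·2·exp(−2nε²) = 6 exp(−2·661·0.1²).
So c = 2·661·0.1² = 13.2200.

13.220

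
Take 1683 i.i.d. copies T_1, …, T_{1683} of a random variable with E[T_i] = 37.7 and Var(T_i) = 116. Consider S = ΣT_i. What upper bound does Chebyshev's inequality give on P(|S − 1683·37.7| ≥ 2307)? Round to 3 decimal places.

0.037

Var(S) = n·Var(T_i) = 1683·116 = 195228.
Chebyshev: P(|S − 1683·37.7| ≥ 2307) ≤ Var(S)/2307² = 195228/5322249 = 0.0367.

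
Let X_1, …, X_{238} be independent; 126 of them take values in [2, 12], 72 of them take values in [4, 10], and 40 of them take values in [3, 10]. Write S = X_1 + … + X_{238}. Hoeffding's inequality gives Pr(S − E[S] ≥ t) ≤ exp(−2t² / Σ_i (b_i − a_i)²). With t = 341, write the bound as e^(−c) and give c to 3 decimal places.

Σ(b_i − a_i)² = 126·10² + 72·6² + 40·7² = 17152.
c = 2t² / 17152 = 2·341² / 17152 = 13.5589.

13.559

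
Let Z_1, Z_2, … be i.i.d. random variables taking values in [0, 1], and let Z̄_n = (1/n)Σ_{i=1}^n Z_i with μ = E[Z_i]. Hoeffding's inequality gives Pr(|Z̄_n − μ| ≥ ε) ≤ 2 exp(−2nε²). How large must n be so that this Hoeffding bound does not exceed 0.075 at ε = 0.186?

Require 2·exp(−2nε²) ≤ 0.075, i.e. 2nε² ≥ ln(2/0.075) = 3.283414.
So n ≥ 3.283414 / (2·0.186²) = 47.454.
The smallest integer n is 48.

48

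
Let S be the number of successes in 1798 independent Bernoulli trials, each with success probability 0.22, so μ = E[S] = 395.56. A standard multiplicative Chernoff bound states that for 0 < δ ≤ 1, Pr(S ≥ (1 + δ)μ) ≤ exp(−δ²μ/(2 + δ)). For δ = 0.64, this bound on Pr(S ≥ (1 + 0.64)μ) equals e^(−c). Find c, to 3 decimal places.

61.372

c = δ²μ/(2 + δ) = 0.64²·395.56/(2 + 0.64) = 61.3717.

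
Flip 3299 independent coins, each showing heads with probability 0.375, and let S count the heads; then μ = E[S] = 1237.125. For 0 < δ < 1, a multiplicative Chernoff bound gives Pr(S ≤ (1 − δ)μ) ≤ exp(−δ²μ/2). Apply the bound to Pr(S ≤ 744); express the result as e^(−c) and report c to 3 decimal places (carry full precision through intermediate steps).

Write 744 = (1 − δ)μ, so δ = 1 − 744/1237.125 = 0.3986056…
Then the exponent is δ²μ/2 = (μ − 744)²/(2μ) = 98.281203.

98.281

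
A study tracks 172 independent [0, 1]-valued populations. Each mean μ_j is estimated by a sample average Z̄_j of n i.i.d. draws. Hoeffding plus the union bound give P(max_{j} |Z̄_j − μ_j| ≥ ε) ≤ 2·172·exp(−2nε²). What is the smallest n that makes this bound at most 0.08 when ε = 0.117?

306

Need 2·172·exp(−2nε²) ≤ 0.08, i.e. exp(−2nε²) ≤ 0.08/344.
So 2nε² ≥ ln(344/0.08) = 8.366370.
Hence n ≥ 8.366370/(2·0.117²) = 305.587.
The smallest integer n is 306.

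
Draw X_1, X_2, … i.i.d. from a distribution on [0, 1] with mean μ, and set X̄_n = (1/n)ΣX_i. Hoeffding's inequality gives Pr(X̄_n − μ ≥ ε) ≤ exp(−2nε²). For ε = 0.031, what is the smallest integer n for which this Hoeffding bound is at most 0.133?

Require exp(−2nε²) ≤ 0.133, i.e. 2nε² ≥ ln(1/0.133) = 2.017406.
So n ≥ 2.017406 / (2·0.031²) = 1049.639.
The smallest integer n is 1050.

1050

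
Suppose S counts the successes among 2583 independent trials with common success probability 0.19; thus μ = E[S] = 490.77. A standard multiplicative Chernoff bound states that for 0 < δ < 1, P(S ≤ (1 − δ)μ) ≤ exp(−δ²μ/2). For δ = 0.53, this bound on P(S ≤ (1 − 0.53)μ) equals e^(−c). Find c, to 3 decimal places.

68.929

c = δ²μ/2 = 0.53²·490.77/2 = 68.9286.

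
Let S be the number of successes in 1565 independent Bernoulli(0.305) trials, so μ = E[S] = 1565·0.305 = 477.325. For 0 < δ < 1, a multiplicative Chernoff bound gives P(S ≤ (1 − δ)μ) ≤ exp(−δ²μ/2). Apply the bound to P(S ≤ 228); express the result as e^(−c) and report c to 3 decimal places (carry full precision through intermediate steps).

Write 228 = (1 − δ)μ, so δ = 1 − 228/477.325 = 0.522338…
Then the exponent is δ²μ/2 = (μ − 228)²/(2μ) = 65.115965.

65.116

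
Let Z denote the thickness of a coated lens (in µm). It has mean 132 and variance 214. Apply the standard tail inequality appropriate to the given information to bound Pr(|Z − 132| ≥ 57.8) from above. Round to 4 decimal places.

0.0641

Mean and variance are known, so Chebyshev's inequality applies.
Chebyshev: Pr(|Z − μ| ≥ t) ≤ Var(Z)/t².
Bound = 214 / 3340.84 = 0.0641.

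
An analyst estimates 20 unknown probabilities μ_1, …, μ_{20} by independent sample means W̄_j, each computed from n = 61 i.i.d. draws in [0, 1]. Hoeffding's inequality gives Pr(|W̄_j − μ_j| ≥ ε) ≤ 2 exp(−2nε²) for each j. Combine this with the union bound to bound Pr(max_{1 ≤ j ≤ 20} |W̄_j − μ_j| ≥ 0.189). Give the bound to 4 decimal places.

0.5122

Per-experiment Hoeffding bound: 2·exp(−2·61·0.189²) = 2·exp(−4.35796) = 0.025609.
Union bound over 20 events: 20·0.025609 = 0.51218.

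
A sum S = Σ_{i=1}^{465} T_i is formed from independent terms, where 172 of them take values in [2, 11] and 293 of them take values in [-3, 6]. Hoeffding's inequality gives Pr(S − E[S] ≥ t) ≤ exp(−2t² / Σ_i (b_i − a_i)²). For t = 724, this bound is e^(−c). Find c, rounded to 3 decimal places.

Σ(b_i − a_i)² = 172·9² + 293·9² = 37665.
c = 2t² / 37665 = 2·724² / 37665 = 27.8336.

27.834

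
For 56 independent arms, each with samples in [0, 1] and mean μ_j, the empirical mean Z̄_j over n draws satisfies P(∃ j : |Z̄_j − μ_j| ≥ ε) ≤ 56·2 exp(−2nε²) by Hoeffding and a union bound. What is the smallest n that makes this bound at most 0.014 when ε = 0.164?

168

Need 2·56·exp(−2nε²) ≤ 0.014, i.e. exp(−2nε²) ≤ 0.014/112.
So 2nε² ≥ ln(112/0.014) = 8.987197.
Hence n ≥ 8.987197/(2·0.164²) = 167.073.
The smallest integer n is 168.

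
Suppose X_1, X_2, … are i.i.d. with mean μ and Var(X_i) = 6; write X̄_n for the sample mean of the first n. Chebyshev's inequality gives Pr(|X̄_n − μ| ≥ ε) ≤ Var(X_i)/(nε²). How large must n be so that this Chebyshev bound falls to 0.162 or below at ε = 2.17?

Require 6/(n·2.17²) ≤ 0.162, i.e. n ≥ 6/(0.162·2.17²) = 7.865.
The smallest integer n is 8.

8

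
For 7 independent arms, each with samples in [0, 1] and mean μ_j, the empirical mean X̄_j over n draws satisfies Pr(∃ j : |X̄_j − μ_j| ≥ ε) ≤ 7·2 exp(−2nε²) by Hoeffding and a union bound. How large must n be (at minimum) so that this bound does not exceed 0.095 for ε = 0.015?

Need 2·7·exp(−2nε²) ≤ 0.095, i.e. exp(−2nε²) ≤ 0.095/14.
So 2nε² ≥ ln(14/0.095) = 4.992936.
Hence n ≥ 4.992936/(2·0.015²) = 11095.413.
The smallest integer n is 11096.

11096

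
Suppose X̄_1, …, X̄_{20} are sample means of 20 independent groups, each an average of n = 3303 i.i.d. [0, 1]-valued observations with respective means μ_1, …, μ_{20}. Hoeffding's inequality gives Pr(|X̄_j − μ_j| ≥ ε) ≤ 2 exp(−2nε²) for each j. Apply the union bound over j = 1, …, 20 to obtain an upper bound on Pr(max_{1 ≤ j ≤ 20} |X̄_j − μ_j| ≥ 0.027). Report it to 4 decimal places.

Per-experiment Hoeffding bound: 2·exp(−2·3303·0.027²) = 2·exp(−4.81577) = 0.016202.
Union bound over 20 events: 20·0.016202 = 0.32404.

0.3240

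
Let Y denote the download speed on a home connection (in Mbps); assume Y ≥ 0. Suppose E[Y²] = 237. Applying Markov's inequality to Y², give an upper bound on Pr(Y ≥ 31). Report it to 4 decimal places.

Since Y ≥ 0, the event {Y ≥ 31} is the same as {Y² ≥ 961}.
Markov's inequality applied to Y² gives Pr(Y² ≥ 961) ≤ E[Y²]/961 = 237/961 = 0.2466.

0.2466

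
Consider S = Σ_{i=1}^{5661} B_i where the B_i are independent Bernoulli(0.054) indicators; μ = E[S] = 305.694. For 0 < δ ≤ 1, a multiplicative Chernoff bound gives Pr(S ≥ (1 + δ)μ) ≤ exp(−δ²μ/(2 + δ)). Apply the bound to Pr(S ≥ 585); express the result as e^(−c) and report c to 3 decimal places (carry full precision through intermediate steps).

87.585

Write 585 = (1 + δ)μ, so δ = 585/305.694 − 1 = 0.9136784…
Then the exponent is δ²μ/(2 + δ) = (585 − μ)² / (μ·(2 + δ)) = 87.585458.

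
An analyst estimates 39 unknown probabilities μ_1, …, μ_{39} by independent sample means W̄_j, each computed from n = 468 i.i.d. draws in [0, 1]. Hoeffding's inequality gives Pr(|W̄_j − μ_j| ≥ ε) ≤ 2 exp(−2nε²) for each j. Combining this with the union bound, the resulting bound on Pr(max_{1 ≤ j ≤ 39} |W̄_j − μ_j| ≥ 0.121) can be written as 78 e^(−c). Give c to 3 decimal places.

13.704

Union bound over the 39 events: Pr(max_{1 ≤ j ≤ 39} |W̄_j − μ_j| ≥ 0.121) ≤ 39·2·exp(−2nε²) = 78 exp(−2·468·0.121²).
So c = 2·468·0.121² = 13.7040.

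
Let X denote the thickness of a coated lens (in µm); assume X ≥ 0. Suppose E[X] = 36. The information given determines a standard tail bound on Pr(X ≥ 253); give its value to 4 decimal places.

0.1423

Only the mean of a non-negative variable is known, so Markov's inequality is the applicable tail bound.
Markov's inequality: for a non-negative random variable, Pr(X ≥ a) ≤ E[X]/a.
Here E[X] = 36 and a = 253, so the bound is 36/253 = 0.1423.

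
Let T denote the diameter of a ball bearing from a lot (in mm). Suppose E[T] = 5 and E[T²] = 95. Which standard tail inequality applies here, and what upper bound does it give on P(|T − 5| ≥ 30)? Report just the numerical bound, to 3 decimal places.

0.078

The first two moments determine the variance, so Chebyshev's inequality is the sharpest standard bound available.
Var(T) = E[T²] − (E[T])² = 95 − 25 = 70.
Chebyshev's inequality: P(|T − μ| ≥ t) ≤ Var(T)/t² = 70/900 = 0.0778.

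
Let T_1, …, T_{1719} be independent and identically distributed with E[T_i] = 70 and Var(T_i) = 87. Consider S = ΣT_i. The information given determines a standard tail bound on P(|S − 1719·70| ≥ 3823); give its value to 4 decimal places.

With mean and variance of each term known, Chebyshev's inequality bounds the deviation of the sum (or sample mean).
Var(S) = n·Var(T_i) = 1719·87 = 149553.
Chebyshev: P(|S − 1719·70| ≥ 3823) ≤ Var(S)/3823² = 149553/14615329 = 0.0102.

0.0102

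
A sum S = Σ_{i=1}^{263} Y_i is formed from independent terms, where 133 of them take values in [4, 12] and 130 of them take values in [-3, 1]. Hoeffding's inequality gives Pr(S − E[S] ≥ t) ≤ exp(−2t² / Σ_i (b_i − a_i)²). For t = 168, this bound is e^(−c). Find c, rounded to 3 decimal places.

Σ(b_i − a_i)² = 133·8² + 130·4² = 10592.
c = 2t² / 10592 = 2·168² / 10592 = 5.3293.

5.329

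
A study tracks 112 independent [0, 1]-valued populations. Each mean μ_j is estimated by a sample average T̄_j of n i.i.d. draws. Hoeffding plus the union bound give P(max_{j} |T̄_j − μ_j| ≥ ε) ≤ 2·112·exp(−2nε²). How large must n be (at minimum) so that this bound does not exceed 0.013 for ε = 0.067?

1087

Need 2·112·exp(−2nε²) ≤ 0.013, i.e. exp(−2nε²) ≤ 0.013/224.
So 2nε² ≥ ln(224/0.013) = 9.754452.
Hence n ≥ 9.754452/(2·0.067²) = 1086.484.
The smallest integer n is 1087.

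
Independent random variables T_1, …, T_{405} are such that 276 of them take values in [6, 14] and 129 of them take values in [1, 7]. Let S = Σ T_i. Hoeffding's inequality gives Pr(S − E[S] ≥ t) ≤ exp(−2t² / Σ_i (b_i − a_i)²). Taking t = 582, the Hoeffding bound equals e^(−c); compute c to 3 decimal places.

30.368

Σ(b_i − a_i)² = 276·8² + 129·6² = 22308.
c = 2t² / 22308 = 2·582² / 22308 = 30.3679.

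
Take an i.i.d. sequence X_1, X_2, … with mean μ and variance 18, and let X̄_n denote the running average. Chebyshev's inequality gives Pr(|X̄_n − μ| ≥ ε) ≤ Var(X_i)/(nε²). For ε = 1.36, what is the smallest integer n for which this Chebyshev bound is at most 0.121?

Require 18/(n·1.36²) ≤ 0.121, i.e. n ≥ 18/(0.121·1.36²) = 80.428.
The smallest integer n is 81.

81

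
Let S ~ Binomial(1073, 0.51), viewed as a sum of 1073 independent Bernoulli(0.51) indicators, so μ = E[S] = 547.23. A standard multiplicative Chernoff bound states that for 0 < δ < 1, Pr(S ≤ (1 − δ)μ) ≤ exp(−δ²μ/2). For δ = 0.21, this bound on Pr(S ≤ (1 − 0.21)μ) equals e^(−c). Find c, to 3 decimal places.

c = δ²μ/2 = 0.21²·547.23/2 = 12.0664.

12.066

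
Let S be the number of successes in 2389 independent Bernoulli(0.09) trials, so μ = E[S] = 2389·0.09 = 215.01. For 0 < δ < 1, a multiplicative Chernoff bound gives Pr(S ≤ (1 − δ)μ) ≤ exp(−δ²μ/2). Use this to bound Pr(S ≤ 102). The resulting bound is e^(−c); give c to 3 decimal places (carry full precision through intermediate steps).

29.699

Write 102 = (1 − δ)μ, so δ = 1 − 102/215.01 = 0.5256035…
Then the exponent is δ²μ/2 = (μ − 102)²/(2μ) = 29.699224.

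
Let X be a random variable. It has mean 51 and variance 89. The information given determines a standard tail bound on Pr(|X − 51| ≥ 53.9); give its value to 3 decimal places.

0.031

Mean and variance are known, so Chebyshev's inequality applies.
Chebyshev: Pr(|X − μ| ≥ t) ≤ Var(X)/t².
Bound = 89 / 2905.21 = 0.0306.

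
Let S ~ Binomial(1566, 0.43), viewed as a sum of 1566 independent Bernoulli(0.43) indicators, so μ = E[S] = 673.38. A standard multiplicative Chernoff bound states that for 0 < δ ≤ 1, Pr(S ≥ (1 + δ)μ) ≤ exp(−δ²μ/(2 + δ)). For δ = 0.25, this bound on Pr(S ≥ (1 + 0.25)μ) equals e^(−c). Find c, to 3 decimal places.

18.705

c = δ²μ/(2 + δ) = 0.25²·673.38/(2 + 0.25) = 18.7050.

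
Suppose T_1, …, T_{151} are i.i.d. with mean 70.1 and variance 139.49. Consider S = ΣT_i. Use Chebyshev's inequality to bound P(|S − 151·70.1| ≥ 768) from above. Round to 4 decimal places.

0.0357

Var(S) = n·Var(T_i) = 151·139.49 = 21062.99.
Chebyshev: P(|S − 151·70.1| ≥ 768) ≤ Var(S)/768² = 21062.99/589824 = 0.0357.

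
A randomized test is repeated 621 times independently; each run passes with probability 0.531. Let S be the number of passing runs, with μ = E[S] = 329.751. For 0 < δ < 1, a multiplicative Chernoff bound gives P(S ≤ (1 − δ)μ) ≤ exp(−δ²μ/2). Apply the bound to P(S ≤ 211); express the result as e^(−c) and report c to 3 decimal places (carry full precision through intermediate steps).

Write 211 = (1 − δ)μ, so δ = 1 − 211/329.751 = 0.3601232…
Then the exponent is δ²μ/2 = (μ − 211)²/(2μ) = 21.382498.

21.382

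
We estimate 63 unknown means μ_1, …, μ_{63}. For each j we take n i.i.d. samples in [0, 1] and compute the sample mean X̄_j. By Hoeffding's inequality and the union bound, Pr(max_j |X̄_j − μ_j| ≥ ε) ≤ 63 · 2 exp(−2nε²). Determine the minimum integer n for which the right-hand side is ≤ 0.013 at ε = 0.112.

Need 2·63·exp(−2nε²) ≤ 0.013, i.e. exp(−2nε²) ≤ 0.013/126.
So 2nε² ≥ ln(126/0.013) = 9.179088.
Hence n ≥ 9.179088/(2·0.112²) = 365.876.
The smallest integer n is 366.

366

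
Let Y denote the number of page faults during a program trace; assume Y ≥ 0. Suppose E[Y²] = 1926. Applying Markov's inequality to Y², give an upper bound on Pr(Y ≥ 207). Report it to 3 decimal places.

Since Y ≥ 0, the event {Y ≥ 207} is the same as {Y² ≥ 42849}.
Markov's inequality applied to Y² gives Pr(Y² ≥ 42849) ≤ E[Y²]/42849 = 1926/42849 = 0.0449.

0.045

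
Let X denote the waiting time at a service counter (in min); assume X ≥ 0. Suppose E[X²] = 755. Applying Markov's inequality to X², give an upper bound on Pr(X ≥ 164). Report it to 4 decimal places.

Since X ≥ 0, the event {X ≥ 164} is the same as {X² ≥ 26896}.
Markov's inequality applied to X² gives Pr(X² ≥ 26896) ≤ E[X²]/26896 = 755/26896 = 0.0281.

0.0281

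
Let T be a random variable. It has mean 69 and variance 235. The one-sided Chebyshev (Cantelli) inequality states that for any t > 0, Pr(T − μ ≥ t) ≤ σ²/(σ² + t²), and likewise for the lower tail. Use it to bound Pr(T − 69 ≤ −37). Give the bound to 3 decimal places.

Here σ² = 235 and t = 37, so σ² + t² = 1604.
Cantelli's bound: 235/1604 = 0.1465.

0.147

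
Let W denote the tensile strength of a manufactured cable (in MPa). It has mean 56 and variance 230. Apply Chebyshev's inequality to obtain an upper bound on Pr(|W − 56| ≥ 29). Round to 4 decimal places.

0.2735

Chebyshev: Pr(|W − μ| ≥ t) ≤ Var(W)/t².
Bound = 230 / 841 = 0.2735.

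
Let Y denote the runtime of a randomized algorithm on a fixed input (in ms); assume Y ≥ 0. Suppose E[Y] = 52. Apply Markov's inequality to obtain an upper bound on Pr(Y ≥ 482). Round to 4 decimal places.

0.1079

Markov's inequality: for a non-negative random variable, Pr(Y ≥ a) ≤ E[Y]/a.
Here E[Y] = 52 and a = 482, so the bound is 52/482 = 0.1079.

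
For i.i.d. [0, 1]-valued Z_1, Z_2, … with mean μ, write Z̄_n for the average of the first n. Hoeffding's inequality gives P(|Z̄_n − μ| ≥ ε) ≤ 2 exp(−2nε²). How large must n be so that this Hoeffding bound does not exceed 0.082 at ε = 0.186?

47

Require 2·exp(−2nε²) ≤ 0.082, i.e. 2nε² ≥ ln(2/0.082) = 3.194183.
So n ≥ 3.194183 / (2·0.186²) = 46.164.
The smallest integer n is 47.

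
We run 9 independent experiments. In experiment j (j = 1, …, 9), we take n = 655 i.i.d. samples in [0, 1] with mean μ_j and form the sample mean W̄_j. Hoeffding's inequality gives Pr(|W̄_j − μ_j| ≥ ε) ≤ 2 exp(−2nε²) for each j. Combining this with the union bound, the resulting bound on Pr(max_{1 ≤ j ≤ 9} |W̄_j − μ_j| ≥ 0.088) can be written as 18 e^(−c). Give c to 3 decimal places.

Union bound over the 9 events: Pr(max_{1 ≤ j ≤ 9} |W̄_j − μ_j| ≥ 0.088) ≤ 9·2·exp(−2nε²) = 18 exp(−2·655·0.088²).
So c = 2·655·0.088² = 10.1446.

10.145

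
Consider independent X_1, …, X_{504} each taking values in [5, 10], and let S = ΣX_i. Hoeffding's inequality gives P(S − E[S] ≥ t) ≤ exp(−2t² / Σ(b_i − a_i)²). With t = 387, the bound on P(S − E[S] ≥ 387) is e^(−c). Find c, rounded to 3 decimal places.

Σ(b_i − a_i)² = 504·(5)² = 12600.
c = 2t²/12600 = 2·387²/12600 = 23.7729.

23.773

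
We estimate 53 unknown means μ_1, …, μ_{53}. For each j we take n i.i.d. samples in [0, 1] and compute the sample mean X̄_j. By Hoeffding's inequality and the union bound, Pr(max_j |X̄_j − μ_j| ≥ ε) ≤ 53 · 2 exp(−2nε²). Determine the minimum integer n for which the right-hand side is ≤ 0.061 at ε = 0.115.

283

Need 2·53·exp(−2nε²) ≤ 0.061, i.e. exp(−2nε²) ≤ 0.061/106.
So 2nε² ≥ ln(106/0.061) = 7.460321.
Hence n ≥ 7.460321/(2·0.115²) = 282.054.
The smallest integer n is 283.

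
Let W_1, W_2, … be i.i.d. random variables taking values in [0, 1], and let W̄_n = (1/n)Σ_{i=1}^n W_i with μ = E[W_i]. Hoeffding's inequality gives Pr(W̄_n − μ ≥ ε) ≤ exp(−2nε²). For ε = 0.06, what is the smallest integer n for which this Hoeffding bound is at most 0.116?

Require exp(−2nε²) ≤ 0.116, i.e. 2nε² ≥ ln(1/0.116) = 2.154165.
So n ≥ 2.154165 / (2·0.06²) = 299.190.
The smallest integer n is 300.

300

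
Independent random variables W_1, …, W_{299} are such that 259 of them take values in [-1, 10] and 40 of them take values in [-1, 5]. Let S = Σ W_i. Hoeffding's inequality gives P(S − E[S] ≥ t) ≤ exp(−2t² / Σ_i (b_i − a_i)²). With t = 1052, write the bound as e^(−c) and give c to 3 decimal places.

Σ(b_i − a_i)² = 259·11² + 40·6² = 32779.
c = 2t² / 32779 = 2·1052² / 32779 = 67.5252.

67.525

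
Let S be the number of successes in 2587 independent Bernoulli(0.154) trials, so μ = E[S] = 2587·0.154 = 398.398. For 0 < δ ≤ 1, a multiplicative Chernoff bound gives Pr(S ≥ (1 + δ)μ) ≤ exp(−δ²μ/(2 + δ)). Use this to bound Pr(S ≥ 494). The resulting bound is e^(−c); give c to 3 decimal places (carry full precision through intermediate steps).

Write 494 = (1 + δ)μ, so δ = 494/398.398 − 1 = 0.2399661…
Then the exponent is δ²μ/(2 + δ) = (494 − μ)² / (μ·(2 + δ)) = 10.241778.

10.242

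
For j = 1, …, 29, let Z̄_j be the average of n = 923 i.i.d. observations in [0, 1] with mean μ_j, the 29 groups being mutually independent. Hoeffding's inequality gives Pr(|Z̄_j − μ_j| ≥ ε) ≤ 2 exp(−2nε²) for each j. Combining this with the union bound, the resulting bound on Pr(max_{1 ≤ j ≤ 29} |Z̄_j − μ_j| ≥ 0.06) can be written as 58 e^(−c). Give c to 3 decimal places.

6.646

Union bound over the 29 events: Pr(max_{1 ≤ j ≤ 29} |Z̄_j − μ_j| ≥ 0.06) ≤ 29·2·exp(−2nε²) = 58 exp(−2·923·0.06²).
So c = 2·923·0.06² = 6.6456.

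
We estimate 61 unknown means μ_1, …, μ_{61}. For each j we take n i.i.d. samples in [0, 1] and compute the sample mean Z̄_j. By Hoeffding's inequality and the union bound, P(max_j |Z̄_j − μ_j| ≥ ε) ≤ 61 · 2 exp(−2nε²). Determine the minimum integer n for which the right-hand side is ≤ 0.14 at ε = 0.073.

636

Need 2·61·exp(−2nε²) ≤ 0.14, i.e. exp(−2nε²) ≤ 0.14/122.
So 2nε² ≥ ln(122/0.14) = 6.770134.
Hence n ≥ 6.770134/(2·0.073²) = 635.216.
The smallest integer n is 636.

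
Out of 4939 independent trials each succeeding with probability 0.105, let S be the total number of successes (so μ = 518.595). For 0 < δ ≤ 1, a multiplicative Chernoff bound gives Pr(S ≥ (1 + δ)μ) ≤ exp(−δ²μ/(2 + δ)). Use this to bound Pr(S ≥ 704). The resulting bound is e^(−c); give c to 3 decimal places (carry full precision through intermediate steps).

28.116

Write 704 = (1 + δ)μ, so δ = 704/518.595 − 1 = 0.3575141…
Then the exponent is δ²μ/(2 + δ) = (704 − μ)² / (μ·(2 + δ)) = 28.116436.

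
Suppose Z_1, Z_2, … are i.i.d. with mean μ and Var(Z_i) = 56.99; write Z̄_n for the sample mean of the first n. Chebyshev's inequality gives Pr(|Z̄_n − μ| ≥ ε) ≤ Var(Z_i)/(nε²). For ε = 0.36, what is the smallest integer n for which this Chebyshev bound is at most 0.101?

4354

Require 56.99/(n·0.36²) ≤ 0.101, i.e. n ≥ 56.99/(0.101·0.36²) = 4353.838.
The smallest integer n is 4354.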